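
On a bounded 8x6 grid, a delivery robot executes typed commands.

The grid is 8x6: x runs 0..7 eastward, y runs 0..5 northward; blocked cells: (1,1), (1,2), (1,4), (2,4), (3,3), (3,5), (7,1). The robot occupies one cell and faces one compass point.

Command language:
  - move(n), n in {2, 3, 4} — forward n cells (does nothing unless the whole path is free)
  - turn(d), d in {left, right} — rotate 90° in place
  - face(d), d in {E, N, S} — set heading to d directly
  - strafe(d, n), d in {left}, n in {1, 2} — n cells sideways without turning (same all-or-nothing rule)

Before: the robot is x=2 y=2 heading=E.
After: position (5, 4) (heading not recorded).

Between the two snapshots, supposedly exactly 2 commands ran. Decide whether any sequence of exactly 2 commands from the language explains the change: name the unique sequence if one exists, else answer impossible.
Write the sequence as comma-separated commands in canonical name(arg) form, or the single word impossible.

key: order matters: swapping move(3) and strafe(left, 2) lands elsewhere
begin: x=2 y=2 heading=E
step 1 (move(3)): x=5 y=2 heading=E
step 2 (strafe(left, 2)): x=5 y=4 heading=E
uniquely the one of 100 2-step routes that fits.

move(3), strafe(left, 2)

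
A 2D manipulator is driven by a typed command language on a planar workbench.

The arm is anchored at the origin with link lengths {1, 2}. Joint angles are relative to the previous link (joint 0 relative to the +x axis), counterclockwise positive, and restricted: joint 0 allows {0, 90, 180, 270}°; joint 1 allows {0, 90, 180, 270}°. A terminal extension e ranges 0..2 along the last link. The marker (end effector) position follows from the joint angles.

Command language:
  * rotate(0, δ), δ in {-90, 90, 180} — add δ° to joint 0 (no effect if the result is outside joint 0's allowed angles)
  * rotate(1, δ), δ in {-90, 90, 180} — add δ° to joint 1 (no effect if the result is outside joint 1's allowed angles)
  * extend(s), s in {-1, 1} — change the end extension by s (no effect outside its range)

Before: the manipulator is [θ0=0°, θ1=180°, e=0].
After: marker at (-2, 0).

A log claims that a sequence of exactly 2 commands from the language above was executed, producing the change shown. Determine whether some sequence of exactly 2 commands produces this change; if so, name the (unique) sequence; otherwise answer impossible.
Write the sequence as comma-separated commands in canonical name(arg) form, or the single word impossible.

key: order matters: swapping extend(-1) and extend(1) lands elsewhere
start: [θ0=0°, θ1=180°, e=0]
t=1 extend(-1) ⇒ [θ0=0°, θ1=180°, e=0]
t=2 extend(1) ⇒ [θ0=0°, θ1=180°, e=1]
uniquely the one of 64 2-step routes that fits.

extend(-1), extend(1)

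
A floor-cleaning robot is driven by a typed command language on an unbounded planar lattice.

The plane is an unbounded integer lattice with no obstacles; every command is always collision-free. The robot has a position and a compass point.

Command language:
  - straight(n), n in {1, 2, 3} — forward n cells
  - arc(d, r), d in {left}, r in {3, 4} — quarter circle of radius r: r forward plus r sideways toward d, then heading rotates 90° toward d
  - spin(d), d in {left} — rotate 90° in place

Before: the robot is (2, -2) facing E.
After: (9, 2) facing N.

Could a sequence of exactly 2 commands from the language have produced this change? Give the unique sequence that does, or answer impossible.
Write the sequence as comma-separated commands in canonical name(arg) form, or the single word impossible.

straight(3), arc(left, 4)

key: position moved to (9,2) AND the heading swung to N — translation plus rotation needed
from: (2, -2) facing E
step 1 (straight(3)): (5, -2) facing E
step 2 (arc(left, 4)): (9, 2) facing N
uniquely the one of 36 2-step routes that fits.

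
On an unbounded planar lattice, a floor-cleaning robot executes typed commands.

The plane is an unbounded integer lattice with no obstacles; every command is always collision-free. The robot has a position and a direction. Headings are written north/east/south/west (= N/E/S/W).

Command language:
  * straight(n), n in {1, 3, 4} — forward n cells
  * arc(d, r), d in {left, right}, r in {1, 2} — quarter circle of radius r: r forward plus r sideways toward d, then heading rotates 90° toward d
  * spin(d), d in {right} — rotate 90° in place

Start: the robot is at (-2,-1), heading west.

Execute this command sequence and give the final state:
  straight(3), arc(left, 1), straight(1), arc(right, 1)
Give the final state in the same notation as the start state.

t0: at (-2,-1), heading west
t=1 straight(3) ⇒ at (-5,-1), heading west
t=2 arc(left, 1) ⇒ at (-6,-2), heading south
t=3 straight(1) ⇒ at (-6,-3), heading south
t=4 arc(right, 1) ⇒ at (-7,-4), heading west

at (-7,-4), heading west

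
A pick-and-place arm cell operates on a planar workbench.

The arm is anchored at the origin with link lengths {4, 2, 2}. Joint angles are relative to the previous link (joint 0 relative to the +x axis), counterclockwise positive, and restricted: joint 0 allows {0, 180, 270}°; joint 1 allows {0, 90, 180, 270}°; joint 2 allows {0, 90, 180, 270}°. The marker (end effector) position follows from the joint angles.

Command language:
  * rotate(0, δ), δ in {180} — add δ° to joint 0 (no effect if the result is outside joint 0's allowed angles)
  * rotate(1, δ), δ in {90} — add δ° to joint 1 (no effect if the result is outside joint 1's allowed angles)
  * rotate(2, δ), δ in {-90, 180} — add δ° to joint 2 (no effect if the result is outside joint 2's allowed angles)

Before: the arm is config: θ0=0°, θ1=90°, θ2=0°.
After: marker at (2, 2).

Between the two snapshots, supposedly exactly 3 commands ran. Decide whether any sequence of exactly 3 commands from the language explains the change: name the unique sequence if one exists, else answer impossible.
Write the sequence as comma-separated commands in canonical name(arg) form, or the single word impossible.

rotate(2, -90), rotate(2, -90), rotate(2, -90)

initial: config: θ0=0°, θ1=90°, θ2=0°
step 1 (rotate(2, -90)): config: θ0=0°, θ1=90°, θ2=270°
step 2 (rotate(2, -90)): config: θ0=0°, θ1=90°, θ2=180°
step 3 (rotate(2, -90)): config: θ0=0°, θ1=90°, θ2=90°
no rival 3-sequence matches.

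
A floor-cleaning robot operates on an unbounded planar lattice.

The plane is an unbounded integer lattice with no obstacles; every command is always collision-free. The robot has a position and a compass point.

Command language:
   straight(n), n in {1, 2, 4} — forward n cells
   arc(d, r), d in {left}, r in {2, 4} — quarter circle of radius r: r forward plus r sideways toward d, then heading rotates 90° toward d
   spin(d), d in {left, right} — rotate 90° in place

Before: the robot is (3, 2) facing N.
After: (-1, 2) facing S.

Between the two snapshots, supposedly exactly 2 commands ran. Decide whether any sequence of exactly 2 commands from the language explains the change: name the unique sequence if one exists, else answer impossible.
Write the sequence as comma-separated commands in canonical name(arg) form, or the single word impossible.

arc(left, 2), arc(left, 2)

key: position moved to (-1,2) AND the heading swung to S — translation plus rotation needed
begin: (3, 2) facing N
1. arc(left, 2) → (1, 4) facing W
2. arc(left, 2) → (-1, 2) facing S
no other 2-command option fits: unique.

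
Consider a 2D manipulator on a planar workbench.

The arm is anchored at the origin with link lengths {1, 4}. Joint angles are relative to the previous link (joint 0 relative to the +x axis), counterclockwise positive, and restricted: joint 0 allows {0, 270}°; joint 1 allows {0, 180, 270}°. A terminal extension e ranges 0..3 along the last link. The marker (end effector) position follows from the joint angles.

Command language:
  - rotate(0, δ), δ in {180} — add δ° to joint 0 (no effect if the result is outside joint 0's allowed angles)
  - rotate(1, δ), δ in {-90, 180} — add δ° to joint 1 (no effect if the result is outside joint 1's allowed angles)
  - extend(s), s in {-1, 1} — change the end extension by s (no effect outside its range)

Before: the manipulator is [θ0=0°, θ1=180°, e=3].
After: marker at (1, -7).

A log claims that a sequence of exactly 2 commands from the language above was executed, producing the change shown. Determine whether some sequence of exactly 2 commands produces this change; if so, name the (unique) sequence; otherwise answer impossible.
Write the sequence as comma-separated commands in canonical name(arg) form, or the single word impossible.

rotate(1, 180), rotate(1, -90)

key: running rotate(1, -90) before rotate(1, 180) would end elsewhere — order is forced
initial: [θ0=0°, θ1=180°, e=3]
1. rotate(1, 180) → [θ0=0°, θ1=0°, e=3]
2. rotate(1, -90) → [θ0=0°, θ1=270°, e=3]
no rival 2-sequence matches.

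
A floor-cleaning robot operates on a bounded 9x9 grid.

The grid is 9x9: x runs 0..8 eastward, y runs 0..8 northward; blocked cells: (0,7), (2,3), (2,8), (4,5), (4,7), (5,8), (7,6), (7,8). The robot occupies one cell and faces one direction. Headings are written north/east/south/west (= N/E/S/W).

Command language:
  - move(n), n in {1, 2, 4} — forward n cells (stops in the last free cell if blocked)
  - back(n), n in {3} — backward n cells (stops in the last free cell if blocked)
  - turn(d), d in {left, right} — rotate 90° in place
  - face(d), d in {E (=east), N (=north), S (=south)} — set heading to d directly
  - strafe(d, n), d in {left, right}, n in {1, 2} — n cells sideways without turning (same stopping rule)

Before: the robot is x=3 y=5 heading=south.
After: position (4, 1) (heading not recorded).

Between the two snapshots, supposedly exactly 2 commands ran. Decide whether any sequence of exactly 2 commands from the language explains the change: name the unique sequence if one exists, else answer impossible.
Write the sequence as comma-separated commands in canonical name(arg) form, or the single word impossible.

move(4), strafe(left, 1)

key: running strafe(left, 1) before move(4) would end elsewhere — order is forced
t0: x=3 y=5 heading=south
[1] after move(4): x=3 y=1 heading=south
[2] after strafe(left, 1): x=4 y=1 heading=south
all 169 alternatives checked — unique.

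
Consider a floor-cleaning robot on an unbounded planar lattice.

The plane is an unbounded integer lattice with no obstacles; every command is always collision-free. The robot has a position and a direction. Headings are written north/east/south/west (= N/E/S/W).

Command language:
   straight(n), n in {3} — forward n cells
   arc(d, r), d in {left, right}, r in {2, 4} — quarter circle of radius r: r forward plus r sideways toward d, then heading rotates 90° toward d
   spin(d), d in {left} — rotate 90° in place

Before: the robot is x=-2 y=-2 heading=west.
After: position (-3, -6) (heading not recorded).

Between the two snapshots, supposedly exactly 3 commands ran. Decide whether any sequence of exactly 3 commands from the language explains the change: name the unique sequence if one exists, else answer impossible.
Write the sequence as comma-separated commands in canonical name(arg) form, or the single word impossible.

arc(left, 4), spin(left), straight(3)

key: order matters: swapping arc(left, 4) and straight(3) lands elsewhere
t0: x=-2 y=-2 heading=west
step 1 (arc(left, 4)): x=-6 y=-6 heading=south
step 2 (spin(left)): x=-6 y=-6 heading=east
step 3 (straight(3)): x=-3 y=-6 heading=east
no rival 3-sequence matches.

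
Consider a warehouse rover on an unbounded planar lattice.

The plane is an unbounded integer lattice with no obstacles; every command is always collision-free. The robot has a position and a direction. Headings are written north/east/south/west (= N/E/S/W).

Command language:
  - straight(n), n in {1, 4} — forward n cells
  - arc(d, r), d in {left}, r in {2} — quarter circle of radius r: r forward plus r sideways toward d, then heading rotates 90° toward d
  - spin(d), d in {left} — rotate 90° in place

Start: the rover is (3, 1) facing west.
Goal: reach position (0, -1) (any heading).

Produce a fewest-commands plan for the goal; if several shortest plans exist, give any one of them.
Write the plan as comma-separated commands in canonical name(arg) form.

initial: (3, 1) facing west
t=1 straight(1) ⇒ (2, 1) facing west
t=2 arc(left, 2) ⇒ (0, -1) facing south
shorter routes all fall short; 2 is best.

straight(1), arc(left, 2)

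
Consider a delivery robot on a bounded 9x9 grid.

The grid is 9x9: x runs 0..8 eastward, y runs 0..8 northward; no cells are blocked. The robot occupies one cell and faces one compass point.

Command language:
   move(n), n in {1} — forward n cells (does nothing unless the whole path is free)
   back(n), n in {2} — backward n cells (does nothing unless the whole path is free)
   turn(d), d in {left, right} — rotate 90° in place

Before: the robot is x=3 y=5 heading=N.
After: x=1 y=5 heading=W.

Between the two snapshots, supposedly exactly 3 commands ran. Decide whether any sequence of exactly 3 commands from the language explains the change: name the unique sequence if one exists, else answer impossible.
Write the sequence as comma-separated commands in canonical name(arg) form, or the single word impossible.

key: order matters: swapping turn(left) and move(1) lands elsewhere
begin: x=3 y=5 heading=N
t=1 turn(left) ⇒ x=3 y=5 heading=W
t=2 move(1) ⇒ x=2 y=5 heading=W
t=3 move(1) ⇒ x=1 y=5 heading=W
uniquely the one of 64 3-step routes that fits.

turn(left), move(1), move(1)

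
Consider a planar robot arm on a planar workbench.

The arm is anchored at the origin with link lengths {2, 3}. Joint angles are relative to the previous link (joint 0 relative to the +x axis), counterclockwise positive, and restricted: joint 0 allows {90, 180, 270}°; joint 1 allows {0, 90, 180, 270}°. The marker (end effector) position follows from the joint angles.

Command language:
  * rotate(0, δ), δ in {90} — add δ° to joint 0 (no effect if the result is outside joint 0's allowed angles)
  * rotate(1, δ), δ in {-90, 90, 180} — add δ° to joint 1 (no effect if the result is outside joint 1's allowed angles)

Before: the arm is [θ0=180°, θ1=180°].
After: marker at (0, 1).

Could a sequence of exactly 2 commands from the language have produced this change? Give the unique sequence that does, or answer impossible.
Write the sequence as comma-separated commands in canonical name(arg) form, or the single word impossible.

rotate(0, 90), rotate(0, 90)

t0: [θ0=180°, θ1=180°]
[1] after rotate(0, 90): [θ0=270°, θ1=180°]
[2] after rotate(0, 90): [θ0=270°, θ1=180°]
uniquely the one of 16 2-step routes that fits.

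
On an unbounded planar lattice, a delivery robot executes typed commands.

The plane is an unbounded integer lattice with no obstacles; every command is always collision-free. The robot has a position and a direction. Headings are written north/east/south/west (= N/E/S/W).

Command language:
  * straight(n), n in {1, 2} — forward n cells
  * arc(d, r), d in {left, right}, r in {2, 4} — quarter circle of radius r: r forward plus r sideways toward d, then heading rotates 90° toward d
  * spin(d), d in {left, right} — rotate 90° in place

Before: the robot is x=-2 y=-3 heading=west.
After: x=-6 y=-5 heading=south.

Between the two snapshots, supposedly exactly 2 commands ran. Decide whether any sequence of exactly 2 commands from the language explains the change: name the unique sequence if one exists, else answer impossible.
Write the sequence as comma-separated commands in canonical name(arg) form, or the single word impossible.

straight(2), arc(left, 2)

key: running arc(left, 2) before straight(2) would end elsewhere — order is forced
initial: x=-2 y=-3 heading=west
step 1 (straight(2)): x=-4 y=-3 heading=west
step 2 (arc(left, 2)): x=-6 y=-5 heading=south
uniquely the one of 64 2-step routes that fits.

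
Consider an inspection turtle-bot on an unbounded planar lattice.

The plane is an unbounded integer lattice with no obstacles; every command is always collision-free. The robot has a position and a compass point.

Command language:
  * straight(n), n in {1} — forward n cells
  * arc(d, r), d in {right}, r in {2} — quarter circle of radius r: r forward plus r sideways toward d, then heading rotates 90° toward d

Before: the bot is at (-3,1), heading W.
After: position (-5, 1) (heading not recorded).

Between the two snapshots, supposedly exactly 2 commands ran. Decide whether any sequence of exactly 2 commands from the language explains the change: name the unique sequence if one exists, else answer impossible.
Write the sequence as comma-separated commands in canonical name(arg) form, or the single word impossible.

straight(1), straight(1)

initial: at (-3,1), heading W
t=1 straight(1) ⇒ at (-4,1), heading W
t=2 straight(1) ⇒ at (-5,1), heading W
no rival 2-sequence matches.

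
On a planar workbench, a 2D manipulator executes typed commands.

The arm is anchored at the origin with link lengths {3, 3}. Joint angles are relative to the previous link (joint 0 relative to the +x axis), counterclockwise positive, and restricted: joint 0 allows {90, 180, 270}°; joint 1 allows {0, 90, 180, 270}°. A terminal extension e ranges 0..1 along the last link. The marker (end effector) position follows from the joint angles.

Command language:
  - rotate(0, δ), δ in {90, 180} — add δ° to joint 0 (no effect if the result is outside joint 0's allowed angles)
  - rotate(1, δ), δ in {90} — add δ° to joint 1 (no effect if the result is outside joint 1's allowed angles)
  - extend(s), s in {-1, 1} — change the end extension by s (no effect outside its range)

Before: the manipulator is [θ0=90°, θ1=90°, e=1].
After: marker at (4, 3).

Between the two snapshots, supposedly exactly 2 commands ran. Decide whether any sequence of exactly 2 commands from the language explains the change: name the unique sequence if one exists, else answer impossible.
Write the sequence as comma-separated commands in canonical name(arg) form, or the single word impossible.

rotate(1, 90), rotate(1, 90)

from: [θ0=90°, θ1=90°, e=1]
[1] after rotate(1, 90): [θ0=90°, θ1=180°, e=1]
[2] after rotate(1, 90): [θ0=90°, θ1=270°, e=1]
no other 2-command option fits: unique.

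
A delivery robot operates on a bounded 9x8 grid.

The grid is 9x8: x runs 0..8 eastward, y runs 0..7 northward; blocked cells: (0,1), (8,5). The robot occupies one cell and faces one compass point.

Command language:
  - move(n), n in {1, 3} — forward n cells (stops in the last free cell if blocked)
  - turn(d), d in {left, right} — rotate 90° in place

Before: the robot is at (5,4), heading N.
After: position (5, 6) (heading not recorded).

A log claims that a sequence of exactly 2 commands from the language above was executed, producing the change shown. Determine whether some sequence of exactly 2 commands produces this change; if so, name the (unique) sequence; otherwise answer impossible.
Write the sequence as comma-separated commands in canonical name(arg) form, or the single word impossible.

t0: at (5,4), heading N
step 1 (move(1)): at (5,5), heading N
step 2 (move(1)): at (5,6), heading N
all 16 alternatives checked — unique.

move(1), move(1)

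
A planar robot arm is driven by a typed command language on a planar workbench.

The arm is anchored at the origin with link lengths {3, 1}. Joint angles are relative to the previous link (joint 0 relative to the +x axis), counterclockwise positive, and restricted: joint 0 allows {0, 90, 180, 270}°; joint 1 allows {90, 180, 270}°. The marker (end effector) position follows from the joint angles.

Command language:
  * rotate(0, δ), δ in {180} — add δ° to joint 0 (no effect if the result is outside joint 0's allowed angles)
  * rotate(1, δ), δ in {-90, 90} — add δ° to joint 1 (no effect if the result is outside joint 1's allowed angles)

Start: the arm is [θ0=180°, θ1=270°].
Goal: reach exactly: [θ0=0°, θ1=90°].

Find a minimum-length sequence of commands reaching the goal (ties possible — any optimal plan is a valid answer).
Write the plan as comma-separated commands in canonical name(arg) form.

rotate(1, -90), rotate(1, -90), rotate(0, 180)

from: [θ0=180°, θ1=270°]
t=1 rotate(1, -90) ⇒ [θ0=180°, θ1=180°]
t=2 rotate(1, -90) ⇒ [θ0=180°, θ1=90°]
t=3 rotate(0, 180) ⇒ [θ0=0°, θ1=90°]
minimal: 3 command(s), checked below 3.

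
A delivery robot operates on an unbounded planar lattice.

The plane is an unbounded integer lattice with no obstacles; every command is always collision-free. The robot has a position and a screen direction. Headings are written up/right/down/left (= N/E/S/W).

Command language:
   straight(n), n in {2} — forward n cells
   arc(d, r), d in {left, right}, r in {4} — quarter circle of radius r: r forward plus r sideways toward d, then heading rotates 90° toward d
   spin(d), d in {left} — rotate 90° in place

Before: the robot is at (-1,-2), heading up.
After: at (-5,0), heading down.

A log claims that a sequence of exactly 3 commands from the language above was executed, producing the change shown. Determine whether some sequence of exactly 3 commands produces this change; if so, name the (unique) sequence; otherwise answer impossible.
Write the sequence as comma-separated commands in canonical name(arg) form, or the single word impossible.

key: position moved to (-5,0) AND the heading swung to S — translation plus rotation needed
from: at (-1,-2), heading up
1. arc(left, 4) → at (-5,2), heading left
2. spin(left) → at (-5,2), heading down
3. straight(2) → at (-5,0), heading down
no rival 3-sequence matches.

arc(left, 4), spin(left), straight(2)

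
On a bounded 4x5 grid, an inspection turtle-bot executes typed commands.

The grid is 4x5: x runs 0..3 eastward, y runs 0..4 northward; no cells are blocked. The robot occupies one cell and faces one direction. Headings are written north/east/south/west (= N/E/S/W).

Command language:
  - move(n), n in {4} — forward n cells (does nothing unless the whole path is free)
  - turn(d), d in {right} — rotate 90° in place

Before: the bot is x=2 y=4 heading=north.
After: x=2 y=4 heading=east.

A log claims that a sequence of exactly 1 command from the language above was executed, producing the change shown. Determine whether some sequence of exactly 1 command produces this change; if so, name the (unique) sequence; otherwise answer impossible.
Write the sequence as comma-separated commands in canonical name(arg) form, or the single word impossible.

key: (2,4) unchanged — the single command moves nothing
initial: x=2 y=4 heading=north
[1] after turn(right): x=2 y=4 heading=east
no rival 1-sequence matches.

turn(right)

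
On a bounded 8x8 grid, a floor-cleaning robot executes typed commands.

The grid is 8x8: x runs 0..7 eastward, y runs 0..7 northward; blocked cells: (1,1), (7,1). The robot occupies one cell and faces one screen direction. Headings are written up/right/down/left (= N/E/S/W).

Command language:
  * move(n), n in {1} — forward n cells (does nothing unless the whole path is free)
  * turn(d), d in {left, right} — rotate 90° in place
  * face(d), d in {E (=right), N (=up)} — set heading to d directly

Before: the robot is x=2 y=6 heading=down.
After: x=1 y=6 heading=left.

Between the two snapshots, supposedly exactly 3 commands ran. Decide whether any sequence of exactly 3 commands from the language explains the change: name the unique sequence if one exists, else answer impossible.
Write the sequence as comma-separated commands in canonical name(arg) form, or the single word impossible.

face(N), turn(left), move(1)

key: order matters: swapping face(N) and move(1) lands elsewhere
from: x=2 y=6 heading=down
step 1 (face(N)): x=2 y=6 heading=up
step 2 (turn(left)): x=2 y=6 heading=left
step 3 (move(1)): x=1 y=6 heading=left
no rival 3-sequence matches.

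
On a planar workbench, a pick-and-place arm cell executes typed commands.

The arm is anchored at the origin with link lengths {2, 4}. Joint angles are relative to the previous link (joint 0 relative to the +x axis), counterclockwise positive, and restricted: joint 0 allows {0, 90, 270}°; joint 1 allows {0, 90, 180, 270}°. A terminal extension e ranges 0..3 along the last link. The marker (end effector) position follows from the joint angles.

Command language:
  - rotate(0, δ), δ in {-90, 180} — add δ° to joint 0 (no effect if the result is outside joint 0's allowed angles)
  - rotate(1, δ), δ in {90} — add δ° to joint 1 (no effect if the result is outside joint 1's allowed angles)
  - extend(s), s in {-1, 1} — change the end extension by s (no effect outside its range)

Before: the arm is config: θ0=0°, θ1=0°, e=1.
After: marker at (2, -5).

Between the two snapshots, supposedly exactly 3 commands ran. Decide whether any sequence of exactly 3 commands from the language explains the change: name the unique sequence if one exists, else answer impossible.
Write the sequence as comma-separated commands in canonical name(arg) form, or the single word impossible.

rotate(1, 90), rotate(1, 90), rotate(1, 90)

t0: config: θ0=0°, θ1=0°, e=1
[1] after rotate(1, 90): config: θ0=0°, θ1=90°, e=1
[2] after rotate(1, 90): config: θ0=0°, θ1=180°, e=1
[3] after rotate(1, 90): config: θ0=0°, θ1=270°, e=1
all 125 alternatives checked — unique.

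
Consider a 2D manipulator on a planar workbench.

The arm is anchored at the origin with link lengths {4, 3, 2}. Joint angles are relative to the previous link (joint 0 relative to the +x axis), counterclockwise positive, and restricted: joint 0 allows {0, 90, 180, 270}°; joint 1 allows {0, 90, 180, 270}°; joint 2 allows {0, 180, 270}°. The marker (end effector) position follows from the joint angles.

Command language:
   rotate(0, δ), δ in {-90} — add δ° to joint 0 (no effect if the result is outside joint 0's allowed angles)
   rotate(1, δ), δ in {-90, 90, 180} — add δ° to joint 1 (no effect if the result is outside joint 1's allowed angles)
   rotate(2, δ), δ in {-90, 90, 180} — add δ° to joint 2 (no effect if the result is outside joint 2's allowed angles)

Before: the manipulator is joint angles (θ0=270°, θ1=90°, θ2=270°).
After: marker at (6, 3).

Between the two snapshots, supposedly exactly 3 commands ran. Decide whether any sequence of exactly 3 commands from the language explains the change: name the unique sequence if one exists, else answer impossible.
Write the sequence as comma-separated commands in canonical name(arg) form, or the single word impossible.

start: joint angles (θ0=270°, θ1=90°, θ2=270°)
[1] after rotate(0, -90): joint angles (θ0=180°, θ1=90°, θ2=270°)
[2] after rotate(0, -90): joint angles (θ0=90°, θ1=90°, θ2=270°)
[3] after rotate(0, -90): joint angles (θ0=0°, θ1=90°, θ2=270°)
no rival 3-sequence matches.

rotate(0, -90), rotate(0, -90), rotate(0, -90)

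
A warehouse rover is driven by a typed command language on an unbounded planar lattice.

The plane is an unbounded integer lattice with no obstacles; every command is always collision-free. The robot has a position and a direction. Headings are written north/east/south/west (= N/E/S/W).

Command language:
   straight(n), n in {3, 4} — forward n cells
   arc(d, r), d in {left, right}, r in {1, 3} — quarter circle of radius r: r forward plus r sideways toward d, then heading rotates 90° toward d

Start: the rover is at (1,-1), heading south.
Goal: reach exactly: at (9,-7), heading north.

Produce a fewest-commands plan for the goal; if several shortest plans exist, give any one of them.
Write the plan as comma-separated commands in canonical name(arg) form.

straight(4), arc(left, 3), straight(4), arc(left, 1)

initial: at (1,-1), heading south
[1] after straight(4): at (1,-5), heading south
[2] after arc(left, 3): at (4,-8), heading east
[3] after straight(4): at (8,-8), heading east
[4] after arc(left, 1): at (9,-7), heading north
no 3-step plan works, so 4 is optimal.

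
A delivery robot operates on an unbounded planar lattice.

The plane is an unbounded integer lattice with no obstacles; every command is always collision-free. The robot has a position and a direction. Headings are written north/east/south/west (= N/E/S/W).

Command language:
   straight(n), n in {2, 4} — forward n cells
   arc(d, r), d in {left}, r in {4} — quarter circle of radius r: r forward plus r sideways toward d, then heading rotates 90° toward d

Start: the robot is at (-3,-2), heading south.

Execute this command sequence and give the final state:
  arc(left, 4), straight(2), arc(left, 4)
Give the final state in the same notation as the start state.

at (7,-2), heading north

begin: at (-3,-2), heading south
[1] after arc(left, 4): at (1,-6), heading east
[2] after straight(2): at (3,-6), heading east
[3] after arc(left, 4): at (7,-2), heading north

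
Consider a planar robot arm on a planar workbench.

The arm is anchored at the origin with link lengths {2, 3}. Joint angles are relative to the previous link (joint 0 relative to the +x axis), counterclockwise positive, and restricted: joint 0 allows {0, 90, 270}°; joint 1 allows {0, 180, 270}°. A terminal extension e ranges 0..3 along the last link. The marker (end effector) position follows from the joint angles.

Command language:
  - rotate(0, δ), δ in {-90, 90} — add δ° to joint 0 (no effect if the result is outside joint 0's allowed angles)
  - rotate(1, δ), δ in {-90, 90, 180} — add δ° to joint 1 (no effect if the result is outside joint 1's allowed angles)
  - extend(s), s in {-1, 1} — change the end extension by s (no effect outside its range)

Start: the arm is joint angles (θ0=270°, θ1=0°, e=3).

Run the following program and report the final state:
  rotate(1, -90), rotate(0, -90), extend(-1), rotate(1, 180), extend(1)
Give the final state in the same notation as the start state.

start: joint angles (θ0=270°, θ1=0°, e=3)
step 1 (rotate(1, -90)): joint angles (θ0=270°, θ1=270°, e=3)
step 2 (rotate(0, -90)): joint angles (θ0=270°, θ1=270°, e=3)
step 3 (extend(-1)): joint angles (θ0=270°, θ1=270°, e=2)
step 4 (rotate(1, 180)): joint angles (θ0=270°, θ1=270°, e=2)
step 5 (extend(1)): joint angles (θ0=270°, θ1=270°, e=3)

joint angles (θ0=270°, θ1=270°, e=3)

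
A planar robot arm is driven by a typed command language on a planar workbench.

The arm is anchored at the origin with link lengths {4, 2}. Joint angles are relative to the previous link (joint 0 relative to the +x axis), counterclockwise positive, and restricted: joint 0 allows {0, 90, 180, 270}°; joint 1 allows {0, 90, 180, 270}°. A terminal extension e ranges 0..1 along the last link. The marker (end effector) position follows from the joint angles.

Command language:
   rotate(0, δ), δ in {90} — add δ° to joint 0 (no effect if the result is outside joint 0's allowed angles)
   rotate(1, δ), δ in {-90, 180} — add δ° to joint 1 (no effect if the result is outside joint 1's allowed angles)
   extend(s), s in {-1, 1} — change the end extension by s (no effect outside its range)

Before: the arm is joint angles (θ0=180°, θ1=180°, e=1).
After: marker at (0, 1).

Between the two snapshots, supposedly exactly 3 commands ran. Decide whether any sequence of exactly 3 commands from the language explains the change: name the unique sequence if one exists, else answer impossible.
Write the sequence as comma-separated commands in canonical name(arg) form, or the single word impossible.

begin: joint angles (θ0=180°, θ1=180°, e=1)
t=1 rotate(0, 90) ⇒ joint angles (θ0=270°, θ1=180°, e=1)
t=2 rotate(0, 90) ⇒ joint angles (θ0=0°, θ1=180°, e=1)
t=3 rotate(0, 90) ⇒ joint angles (θ0=90°, θ1=180°, e=1)
no rival 3-sequence matches.

rotate(0, 90), rotate(0, 90), rotate(0, 90)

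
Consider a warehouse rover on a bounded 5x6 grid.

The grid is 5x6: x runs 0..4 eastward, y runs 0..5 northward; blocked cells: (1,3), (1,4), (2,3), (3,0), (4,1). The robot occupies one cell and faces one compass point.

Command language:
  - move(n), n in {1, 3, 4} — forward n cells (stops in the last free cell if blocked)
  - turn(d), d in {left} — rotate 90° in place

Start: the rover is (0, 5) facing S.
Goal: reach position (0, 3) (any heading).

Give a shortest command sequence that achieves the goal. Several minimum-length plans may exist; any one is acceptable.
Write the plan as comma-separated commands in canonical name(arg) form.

move(1), move(1)

start: (0, 5) facing S
t=1 move(1) ⇒ (0, 4) facing S
t=2 move(1) ⇒ (0, 3) facing S
shorter routes all fall short; 2 is best.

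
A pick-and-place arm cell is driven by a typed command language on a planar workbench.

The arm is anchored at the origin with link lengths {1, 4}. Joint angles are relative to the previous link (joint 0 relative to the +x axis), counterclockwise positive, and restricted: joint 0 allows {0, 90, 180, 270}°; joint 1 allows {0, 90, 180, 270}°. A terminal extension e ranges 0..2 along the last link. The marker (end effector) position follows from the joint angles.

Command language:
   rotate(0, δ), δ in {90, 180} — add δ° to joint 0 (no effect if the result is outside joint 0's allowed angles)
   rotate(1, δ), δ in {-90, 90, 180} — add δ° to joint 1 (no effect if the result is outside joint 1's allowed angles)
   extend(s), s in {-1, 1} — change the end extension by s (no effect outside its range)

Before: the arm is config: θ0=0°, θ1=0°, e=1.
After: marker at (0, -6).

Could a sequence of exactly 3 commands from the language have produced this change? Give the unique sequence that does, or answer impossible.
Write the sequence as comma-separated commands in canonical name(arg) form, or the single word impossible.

initial: config: θ0=0°, θ1=0°, e=1
step 1 (rotate(0, 90)): config: θ0=90°, θ1=0°, e=1
step 2 (rotate(0, 90)): config: θ0=180°, θ1=0°, e=1
step 3 (rotate(0, 90)): config: θ0=270°, θ1=0°, e=1
all 343 alternatives checked — unique.

rotate(0, 90), rotate(0, 90), rotate(0, 90)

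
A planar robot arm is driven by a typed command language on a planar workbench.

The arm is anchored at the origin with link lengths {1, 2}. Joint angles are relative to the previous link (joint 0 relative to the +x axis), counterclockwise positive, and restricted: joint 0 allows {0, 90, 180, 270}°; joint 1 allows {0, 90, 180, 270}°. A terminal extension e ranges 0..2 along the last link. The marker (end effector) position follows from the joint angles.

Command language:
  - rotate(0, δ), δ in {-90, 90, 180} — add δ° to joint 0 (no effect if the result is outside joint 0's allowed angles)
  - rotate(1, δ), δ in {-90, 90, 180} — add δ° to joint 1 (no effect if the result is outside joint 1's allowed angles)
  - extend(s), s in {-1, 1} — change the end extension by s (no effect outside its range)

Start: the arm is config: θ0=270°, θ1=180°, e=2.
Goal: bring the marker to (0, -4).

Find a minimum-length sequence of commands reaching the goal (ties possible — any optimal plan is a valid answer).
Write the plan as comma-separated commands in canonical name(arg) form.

t0: config: θ0=270°, θ1=180°, e=2
[1] after extend(-1): config: θ0=270°, θ1=180°, e=1
[2] after rotate(1, 180): config: θ0=270°, θ1=0°, e=1
minimal: 2 command(s), checked below 2.

extend(-1), rotate(1, 180)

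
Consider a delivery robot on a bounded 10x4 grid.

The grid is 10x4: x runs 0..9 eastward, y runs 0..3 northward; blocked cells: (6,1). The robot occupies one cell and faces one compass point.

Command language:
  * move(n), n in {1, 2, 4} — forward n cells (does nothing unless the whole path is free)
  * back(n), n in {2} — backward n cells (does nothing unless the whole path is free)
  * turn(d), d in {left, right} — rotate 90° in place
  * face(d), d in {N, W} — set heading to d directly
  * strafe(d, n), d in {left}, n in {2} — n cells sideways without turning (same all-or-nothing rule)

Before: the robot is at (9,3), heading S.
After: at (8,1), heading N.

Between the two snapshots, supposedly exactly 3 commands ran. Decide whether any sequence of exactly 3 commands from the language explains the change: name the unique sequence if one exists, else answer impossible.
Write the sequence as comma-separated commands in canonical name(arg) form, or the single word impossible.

no 3-step route produces this change.

impossible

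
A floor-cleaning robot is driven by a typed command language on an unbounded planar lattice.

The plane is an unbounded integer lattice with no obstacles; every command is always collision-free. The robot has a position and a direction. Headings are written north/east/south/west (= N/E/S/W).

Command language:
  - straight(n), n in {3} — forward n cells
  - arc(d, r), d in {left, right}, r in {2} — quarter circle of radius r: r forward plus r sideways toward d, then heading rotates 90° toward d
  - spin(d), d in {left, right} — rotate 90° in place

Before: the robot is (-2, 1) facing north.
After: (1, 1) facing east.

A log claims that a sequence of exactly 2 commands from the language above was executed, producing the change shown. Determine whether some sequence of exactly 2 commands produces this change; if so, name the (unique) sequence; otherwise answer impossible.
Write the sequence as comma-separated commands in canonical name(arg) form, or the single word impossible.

key: order matters: swapping spin(right) and straight(3) lands elsewhere
initial: (-2, 1) facing north
1. spin(right) → (-2, 1) facing east
2. straight(3) → (1, 1) facing east
no rival 2-sequence matches.

spin(right), straight(3)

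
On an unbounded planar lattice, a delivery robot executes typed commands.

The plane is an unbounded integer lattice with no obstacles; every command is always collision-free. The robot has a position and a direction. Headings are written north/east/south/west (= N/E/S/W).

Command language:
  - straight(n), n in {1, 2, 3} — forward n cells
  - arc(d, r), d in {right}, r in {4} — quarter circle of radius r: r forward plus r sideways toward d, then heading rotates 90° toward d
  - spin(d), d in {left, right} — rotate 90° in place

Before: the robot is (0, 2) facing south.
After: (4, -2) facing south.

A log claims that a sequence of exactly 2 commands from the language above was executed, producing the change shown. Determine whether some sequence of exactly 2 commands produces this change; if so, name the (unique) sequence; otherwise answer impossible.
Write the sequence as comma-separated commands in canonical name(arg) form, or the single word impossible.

spin(left), arc(right, 4)

key: heading stays S — rotations cancel among the 2 commands
begin: (0, 2) facing south
step 1 (spin(left)): (0, 2) facing east
step 2 (arc(right, 4)): (4, -2) facing south
no rival 2-sequence matches.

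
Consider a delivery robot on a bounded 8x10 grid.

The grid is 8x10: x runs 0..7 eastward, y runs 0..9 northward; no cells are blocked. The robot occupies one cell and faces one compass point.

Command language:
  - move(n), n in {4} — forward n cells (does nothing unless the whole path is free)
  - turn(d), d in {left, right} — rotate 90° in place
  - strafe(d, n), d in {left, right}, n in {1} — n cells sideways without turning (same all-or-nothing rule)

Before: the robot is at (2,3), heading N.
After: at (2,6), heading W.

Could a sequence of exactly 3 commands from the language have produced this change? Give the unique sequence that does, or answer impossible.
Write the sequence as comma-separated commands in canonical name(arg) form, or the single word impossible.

key: running strafe(left, 1) before move(4) would end elsewhere — order is forced
from: at (2,3), heading N
[1] after move(4): at (2,7), heading N
[2] after turn(left): at (2,7), heading W
[3] after strafe(left, 1): at (2,6), heading W
uniquely the one of 125 3-step routes that fits.

move(4), turn(left), strafe(left, 1)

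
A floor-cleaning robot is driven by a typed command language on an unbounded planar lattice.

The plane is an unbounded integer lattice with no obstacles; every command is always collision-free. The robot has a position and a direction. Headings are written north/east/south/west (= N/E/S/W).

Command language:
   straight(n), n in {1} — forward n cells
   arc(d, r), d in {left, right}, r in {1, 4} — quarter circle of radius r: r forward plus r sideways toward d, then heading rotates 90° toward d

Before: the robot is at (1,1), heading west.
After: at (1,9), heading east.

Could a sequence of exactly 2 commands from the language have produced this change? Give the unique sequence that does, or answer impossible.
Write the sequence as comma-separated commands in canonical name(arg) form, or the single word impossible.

arc(right, 4), arc(right, 4)

key: cell and facing (now E) both changed — the 2 commands mix motion and turning
from: at (1,1), heading west
[1] after arc(right, 4): at (-3,5), heading north
[2] after arc(right, 4): at (1,9), heading east
no other 2-command option fits: unique.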